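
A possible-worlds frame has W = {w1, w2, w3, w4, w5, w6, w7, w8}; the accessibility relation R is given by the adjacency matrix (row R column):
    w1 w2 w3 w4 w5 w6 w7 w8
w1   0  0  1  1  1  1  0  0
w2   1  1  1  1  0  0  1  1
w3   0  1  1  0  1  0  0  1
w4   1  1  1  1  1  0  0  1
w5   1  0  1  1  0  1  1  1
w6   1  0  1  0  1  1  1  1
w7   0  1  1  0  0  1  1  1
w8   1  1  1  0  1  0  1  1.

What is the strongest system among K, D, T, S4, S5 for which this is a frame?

D

Serial (axiom D): yes — every world has a successor (e.g. w1 R w3).
Reflexive (axiom T): no — w1 is not related to itself.
Transitive (axiom 4): no — w1 R w3 and w3 R w2, but not w1 R w2.
Euclidean (axiom 5): no — w1 R w3 and w1 R w4, but not w3 R w4.
So F validates K, D; T would additionally require R to be reflexive. The strongest is D.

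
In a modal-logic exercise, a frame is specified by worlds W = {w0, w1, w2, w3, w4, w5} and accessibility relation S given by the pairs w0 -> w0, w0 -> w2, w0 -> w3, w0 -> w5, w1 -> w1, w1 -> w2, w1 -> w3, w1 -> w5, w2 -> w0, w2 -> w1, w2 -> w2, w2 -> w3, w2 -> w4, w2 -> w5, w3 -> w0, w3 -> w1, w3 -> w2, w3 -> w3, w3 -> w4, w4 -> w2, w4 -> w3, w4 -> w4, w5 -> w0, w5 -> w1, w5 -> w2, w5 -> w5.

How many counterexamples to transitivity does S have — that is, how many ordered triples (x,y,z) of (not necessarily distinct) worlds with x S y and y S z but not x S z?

22

Enumerating: (w0,w2,w1), (w0,w2,w4), (w0,w3,w1), (w0,w3,w4), (w0,w5,w1), (w1,w2,w0), (w1,w2,w4), (w1,w3,w0), (w1,w3,w4), (w1,w5,w0), (w3,w0,w5), (w3,w1,w5), … and 10 more.
Total: 22.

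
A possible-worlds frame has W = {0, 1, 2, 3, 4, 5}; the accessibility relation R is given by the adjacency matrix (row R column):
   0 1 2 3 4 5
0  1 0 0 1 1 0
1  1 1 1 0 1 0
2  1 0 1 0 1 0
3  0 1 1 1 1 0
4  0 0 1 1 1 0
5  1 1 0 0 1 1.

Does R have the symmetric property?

Symmetric: no — 0 R 3 but not 3 R 0.

No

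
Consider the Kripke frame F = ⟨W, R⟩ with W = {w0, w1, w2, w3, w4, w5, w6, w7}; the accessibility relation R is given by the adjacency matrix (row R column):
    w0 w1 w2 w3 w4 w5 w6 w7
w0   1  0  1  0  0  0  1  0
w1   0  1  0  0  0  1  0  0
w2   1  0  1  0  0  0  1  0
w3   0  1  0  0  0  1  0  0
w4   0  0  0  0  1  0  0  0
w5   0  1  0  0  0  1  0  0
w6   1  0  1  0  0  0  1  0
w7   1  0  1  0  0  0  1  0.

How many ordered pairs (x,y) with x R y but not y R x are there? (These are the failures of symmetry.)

5

Enumerating: (w3,w1), (w3,w5), (w7,w0), (w7,w2), (w7,w6).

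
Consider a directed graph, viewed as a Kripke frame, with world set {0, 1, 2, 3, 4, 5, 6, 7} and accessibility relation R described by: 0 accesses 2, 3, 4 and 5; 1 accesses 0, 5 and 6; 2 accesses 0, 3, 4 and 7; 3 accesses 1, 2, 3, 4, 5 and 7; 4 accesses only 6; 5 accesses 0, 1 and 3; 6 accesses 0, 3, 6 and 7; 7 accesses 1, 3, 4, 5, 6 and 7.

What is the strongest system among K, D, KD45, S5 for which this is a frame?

D

Serial (axiom D): yes — every world has a successor (e.g. 0 R 2).
Euclidean (axiom 5): no — 0 R 2 and 0 R 5, but not 2 R 5.
Transitive (axiom 4): no — 0 R 2 and 2 R 7, but not 0 R 7.
Reflexive (axiom T): no — 0 is not related to itself.
So F validates K, D; KD45 would additionally require R to be Euclidean and transitive. The strongest is D.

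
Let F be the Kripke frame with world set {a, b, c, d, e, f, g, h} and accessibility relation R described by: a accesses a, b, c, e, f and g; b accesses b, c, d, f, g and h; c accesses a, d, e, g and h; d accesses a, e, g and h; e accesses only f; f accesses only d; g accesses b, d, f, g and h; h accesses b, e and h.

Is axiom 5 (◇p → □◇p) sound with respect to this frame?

By correspondence theory, 5 is valid on a frame iff R is Euclidean.
Euclidean: no — a R b and a R e, but not b R e.

No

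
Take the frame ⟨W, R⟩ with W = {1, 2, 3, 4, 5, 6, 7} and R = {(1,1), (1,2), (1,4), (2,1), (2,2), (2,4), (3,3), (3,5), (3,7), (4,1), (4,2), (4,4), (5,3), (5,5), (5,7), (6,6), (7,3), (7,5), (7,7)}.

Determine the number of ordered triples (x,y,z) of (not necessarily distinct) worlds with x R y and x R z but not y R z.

0

R is Euclidean; there are no such tuples.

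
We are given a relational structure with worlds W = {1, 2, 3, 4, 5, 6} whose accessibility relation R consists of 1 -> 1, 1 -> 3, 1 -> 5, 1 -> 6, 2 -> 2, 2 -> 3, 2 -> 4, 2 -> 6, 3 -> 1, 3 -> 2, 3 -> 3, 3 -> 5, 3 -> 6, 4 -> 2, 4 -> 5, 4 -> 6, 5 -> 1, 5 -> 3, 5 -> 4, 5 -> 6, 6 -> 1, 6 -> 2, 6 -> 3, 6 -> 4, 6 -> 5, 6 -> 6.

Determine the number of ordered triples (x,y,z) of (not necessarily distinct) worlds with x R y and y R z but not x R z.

27

Enumerating: (1,3,2), (1,5,4), (1,6,2), (1,6,4), (2,3,1), (2,3,5), (2,4,5), (2,6,1), (2,6,5), (3,2,4), (3,5,4), (3,6,4), … and 15 more.
Total: 27.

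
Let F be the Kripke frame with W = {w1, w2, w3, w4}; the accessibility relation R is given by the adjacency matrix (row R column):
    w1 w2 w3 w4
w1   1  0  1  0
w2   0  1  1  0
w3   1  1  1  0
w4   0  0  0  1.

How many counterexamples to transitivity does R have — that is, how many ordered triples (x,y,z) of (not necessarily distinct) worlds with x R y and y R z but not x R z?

Enumerating: (w1,w3,w2), (w2,w3,w1).

2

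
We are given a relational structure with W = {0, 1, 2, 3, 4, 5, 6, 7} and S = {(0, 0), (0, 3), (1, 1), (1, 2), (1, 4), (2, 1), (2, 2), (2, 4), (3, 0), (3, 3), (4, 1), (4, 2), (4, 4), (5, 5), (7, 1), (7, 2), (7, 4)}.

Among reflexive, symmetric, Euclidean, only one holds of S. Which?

Euclidean

Reflexive: no — 6 is not related to itself.
Symmetric: no — 7 S 1 but not 1 S 7.
Euclidean: yes — any two successors of a common world are S-related.
Only Euclidean holds.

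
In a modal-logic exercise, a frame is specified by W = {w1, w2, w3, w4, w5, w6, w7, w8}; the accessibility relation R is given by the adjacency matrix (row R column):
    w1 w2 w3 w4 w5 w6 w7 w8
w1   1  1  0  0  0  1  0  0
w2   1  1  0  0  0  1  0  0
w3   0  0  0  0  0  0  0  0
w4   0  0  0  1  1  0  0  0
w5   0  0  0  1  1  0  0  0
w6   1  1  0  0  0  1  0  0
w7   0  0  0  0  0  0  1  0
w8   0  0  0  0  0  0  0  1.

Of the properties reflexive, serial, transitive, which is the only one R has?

transitive

Reflexive: no — w3 is not related to itself.
Serial: no — w3 has no R-successor.
Transitive: yes — every two-step R-path is closed by a direct edge.
Only transitive holds.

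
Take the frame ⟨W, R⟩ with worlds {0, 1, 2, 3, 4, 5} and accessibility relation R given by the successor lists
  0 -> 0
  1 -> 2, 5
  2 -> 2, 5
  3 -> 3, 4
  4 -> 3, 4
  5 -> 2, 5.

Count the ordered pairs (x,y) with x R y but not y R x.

2

Enumerating: (1,2), (1,5).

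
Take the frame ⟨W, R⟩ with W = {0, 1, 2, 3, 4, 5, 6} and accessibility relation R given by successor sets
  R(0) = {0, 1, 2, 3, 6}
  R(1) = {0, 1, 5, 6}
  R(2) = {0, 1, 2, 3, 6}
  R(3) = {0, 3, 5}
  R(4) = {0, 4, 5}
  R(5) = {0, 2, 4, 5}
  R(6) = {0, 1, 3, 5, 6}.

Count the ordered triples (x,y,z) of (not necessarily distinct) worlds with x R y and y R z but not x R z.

Enumerating: (0,1,5), (0,3,5), (0,6,5), (1,0,2), (1,0,3), (1,5,2), (1,5,4), (1,6,3), (2,1,5), (2,3,5), (2,6,5), (3,0,1), … and 18 more.
Total: 30.

30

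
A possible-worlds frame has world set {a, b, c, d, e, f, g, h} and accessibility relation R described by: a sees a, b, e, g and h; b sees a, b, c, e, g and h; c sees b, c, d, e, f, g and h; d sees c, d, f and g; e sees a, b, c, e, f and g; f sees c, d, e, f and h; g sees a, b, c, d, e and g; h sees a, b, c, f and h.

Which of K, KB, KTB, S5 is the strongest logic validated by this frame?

Symmetric (axiom B): yes — every pair in R has its reverse in R.
Reflexive (axiom T): yes — every world is R-related to itself.
Euclidean (axiom 5): no — a R e and a R h, but not e R h.
So F validates K, KB, KTB; S5 would additionally require R to be Euclidean. The strongest is KTB.

KTB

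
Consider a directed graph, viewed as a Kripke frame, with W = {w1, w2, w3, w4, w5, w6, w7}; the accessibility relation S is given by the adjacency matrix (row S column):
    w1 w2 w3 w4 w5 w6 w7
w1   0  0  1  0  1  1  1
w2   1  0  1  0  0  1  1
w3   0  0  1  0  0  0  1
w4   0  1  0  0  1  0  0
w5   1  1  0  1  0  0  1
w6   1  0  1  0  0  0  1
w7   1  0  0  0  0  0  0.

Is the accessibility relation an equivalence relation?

Reflexive: no — w1 is not related to itself.
Symmetric: no — w1 S w3 but not w3 S w1.
Transitive: no — w1 S w5 and w5 S w2, but not w1 S w2.
So S is not an equivalence relation.

No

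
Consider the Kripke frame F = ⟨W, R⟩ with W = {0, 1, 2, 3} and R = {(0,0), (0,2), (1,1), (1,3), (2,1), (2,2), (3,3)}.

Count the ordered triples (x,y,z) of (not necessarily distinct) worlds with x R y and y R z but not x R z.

2

Enumerating: (0,2,1), (2,1,3).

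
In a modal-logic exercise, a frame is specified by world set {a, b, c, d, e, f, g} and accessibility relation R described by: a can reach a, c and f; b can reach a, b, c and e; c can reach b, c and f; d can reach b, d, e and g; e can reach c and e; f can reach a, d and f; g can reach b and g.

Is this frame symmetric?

Symmetric: no — a R c but not c R a.

No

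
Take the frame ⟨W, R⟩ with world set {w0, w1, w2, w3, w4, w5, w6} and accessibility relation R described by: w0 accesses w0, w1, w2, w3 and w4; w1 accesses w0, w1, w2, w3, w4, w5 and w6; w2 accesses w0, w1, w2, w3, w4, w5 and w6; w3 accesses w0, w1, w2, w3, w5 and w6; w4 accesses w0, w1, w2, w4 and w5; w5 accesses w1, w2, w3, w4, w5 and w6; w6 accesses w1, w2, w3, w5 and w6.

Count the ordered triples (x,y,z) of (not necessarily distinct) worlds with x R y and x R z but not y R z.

Enumerating: (w0,w3,w4), (w0,w4,w3), (w1,w0,w5), (w1,w0,w6), (w1,w3,w4), (w1,w4,w3), (w1,w4,w6), (w1,w5,w0), (w1,w6,w0), (w1,w6,w4), (w2,w0,w5), (w2,w0,w6), … and 16 more.
Total: 28.

28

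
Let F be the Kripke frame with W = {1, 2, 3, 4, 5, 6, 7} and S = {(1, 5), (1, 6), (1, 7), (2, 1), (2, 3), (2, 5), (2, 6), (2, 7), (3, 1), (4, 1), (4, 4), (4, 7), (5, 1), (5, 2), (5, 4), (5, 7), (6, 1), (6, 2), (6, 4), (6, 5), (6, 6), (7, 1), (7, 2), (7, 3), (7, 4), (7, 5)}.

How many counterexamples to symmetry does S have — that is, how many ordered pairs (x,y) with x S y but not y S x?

Enumerating: (2,1), (2,3), (3,1), (4,1), (5,4), (6,4), (6,5), (7,3).

8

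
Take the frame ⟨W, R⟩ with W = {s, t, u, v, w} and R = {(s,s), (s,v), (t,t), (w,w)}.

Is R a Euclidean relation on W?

No

Euclidean: no — s R v and s R s, but not v R s.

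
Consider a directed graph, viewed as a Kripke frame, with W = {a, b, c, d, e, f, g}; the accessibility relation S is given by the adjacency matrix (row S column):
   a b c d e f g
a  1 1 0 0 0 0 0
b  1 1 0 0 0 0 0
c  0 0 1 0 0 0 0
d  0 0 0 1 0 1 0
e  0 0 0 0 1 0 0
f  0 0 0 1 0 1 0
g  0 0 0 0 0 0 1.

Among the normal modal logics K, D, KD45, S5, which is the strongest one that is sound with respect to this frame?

S5

Serial (axiom D): yes — every world has a successor (e.g. a S a).
Euclidean (axiom 5): yes — any two successors of a common world are S-related.
Transitive (axiom 4): yes — every two-step S-path is closed by a direct edge.
Reflexive (axiom T): yes — every world is S-related to itself.
So F validates K, D, KD45, S5. The strongest is S5.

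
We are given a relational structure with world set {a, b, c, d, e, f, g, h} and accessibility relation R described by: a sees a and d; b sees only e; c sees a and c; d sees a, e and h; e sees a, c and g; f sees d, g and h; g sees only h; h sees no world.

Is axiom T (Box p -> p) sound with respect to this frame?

No

Axiom T corresponds to the accessibility relation being reflexive.
Reflexive: no — b is not related to itself.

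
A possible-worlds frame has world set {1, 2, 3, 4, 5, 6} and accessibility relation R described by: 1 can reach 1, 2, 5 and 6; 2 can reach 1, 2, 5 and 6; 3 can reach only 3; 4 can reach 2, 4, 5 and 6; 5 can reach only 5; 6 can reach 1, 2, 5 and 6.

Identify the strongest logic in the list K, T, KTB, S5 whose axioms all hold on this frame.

T

Reflexive (axiom T): yes — every world is R-related to itself.
Symmetric (axiom B): no — 1 R 5 but not 5 R 1.
Euclidean (axiom 5): no — 1 R 5 and 1 R 2, but not 5 R 2.
So F validates K, T; KTB would additionally require R to be symmetric. The strongest is T.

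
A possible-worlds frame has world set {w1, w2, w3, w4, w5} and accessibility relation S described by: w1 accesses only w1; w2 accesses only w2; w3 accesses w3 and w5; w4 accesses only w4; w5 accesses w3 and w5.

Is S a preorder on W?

Yes

Reflexive: yes — every world is S-related to itself.
Transitive: yes — every two-step S-path is closed by a direct edge.
So S is a preorder.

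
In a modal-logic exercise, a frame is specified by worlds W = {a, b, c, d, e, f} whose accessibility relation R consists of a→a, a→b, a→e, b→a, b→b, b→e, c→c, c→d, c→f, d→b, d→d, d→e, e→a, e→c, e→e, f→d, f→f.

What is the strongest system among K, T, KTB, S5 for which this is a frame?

T

Reflexive (axiom T): yes — every world is R-related to itself.
Symmetric (axiom B): no — b R e but not e R b.
Euclidean (axiom 5): no — a R e and a R b, but not e R b.
So F validates K, T; KTB would additionally require R to be symmetric. The strongest is T.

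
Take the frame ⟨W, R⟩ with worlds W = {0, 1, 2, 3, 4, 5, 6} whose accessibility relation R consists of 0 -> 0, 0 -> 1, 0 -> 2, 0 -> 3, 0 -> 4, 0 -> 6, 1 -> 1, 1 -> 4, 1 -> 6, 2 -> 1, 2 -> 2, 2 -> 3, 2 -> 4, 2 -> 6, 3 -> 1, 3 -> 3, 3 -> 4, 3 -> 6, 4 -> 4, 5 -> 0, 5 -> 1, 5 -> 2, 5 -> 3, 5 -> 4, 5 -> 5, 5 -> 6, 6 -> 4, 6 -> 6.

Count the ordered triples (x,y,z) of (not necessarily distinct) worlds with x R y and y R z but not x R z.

R is transitive; there are no such tuples.

0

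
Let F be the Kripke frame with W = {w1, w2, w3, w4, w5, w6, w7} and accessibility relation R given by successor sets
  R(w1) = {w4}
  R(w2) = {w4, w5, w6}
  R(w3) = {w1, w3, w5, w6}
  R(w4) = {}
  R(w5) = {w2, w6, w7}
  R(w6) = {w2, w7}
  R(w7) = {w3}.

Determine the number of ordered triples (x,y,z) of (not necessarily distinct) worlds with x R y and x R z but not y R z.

Enumerating: (w1,w4,w4), (w2,w4,w4), (w2,w4,w5), (w2,w4,w6), (w2,w5,w4), (w2,w5,w5), (w2,w6,w4), (w2,w6,w5), (w2,w6,w6), (w3,w1,w1), (w3,w1,w3), (w3,w1,w5), … and 18 more.
Total: 30.

30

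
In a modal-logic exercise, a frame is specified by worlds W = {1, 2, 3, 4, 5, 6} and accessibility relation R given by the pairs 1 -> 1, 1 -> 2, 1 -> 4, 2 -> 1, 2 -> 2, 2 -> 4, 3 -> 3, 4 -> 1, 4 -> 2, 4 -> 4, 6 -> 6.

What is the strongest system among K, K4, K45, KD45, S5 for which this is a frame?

Transitive (axiom 4): yes — every two-step R-path is closed by a direct edge.
Euclidean (axiom 5): yes — any two successors of a common world are R-related.
Serial (axiom D): no — 5 has no R-successor.
Reflexive (axiom T): no — 5 is not related to itself.
So F validates K, K4, K45; KD45 would additionally require R to be serial. The strongest is K45.

K45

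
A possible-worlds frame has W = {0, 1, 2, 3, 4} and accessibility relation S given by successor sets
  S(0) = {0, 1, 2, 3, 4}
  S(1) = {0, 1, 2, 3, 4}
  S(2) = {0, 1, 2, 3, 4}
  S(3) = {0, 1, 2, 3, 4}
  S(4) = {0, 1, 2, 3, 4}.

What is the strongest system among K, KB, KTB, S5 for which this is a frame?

Symmetric (axiom B): yes — every pair in S has its reverse in S.
Reflexive (axiom T): yes — every world is S-related to itself.
Euclidean (axiom 5): yes — any two successors of a common world are S-related.
So F validates K, KB, KTB, S5. The strongest is S5.

S5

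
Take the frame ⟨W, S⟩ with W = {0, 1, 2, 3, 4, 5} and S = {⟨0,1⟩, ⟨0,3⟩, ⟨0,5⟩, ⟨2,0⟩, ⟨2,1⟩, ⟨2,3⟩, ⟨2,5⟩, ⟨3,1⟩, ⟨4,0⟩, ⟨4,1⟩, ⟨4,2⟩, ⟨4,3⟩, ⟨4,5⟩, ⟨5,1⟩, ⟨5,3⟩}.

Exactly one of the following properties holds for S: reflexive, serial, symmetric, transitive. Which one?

transitive

Reflexive: no — 0 is not related to itself.
Serial: no — 1 has no S-successor.
Symmetric: no — 0 S 1 but not 1 S 0.
Transitive: yes — every two-step S-path is closed by a direct edge.
Only transitive holds.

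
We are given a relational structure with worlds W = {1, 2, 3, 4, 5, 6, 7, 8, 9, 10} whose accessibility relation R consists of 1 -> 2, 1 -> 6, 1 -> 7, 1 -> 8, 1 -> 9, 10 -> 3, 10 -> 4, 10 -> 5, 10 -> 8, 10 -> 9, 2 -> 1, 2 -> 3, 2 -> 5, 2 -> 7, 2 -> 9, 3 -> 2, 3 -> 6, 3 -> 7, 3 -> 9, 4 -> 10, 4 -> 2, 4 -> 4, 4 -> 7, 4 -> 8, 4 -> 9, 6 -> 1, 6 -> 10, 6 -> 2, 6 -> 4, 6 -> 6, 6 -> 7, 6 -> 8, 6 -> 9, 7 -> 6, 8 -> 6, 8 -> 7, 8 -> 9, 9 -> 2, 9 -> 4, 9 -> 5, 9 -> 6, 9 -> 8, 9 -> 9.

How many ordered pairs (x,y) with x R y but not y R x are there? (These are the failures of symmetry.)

Enumerating: (1,7), (1,8), (1,9), (10,3), (10,5), (10,8), (10,9), (2,5), (2,7), (3,6), (3,7), (3,9), … and 8 more.
Total: 20.

20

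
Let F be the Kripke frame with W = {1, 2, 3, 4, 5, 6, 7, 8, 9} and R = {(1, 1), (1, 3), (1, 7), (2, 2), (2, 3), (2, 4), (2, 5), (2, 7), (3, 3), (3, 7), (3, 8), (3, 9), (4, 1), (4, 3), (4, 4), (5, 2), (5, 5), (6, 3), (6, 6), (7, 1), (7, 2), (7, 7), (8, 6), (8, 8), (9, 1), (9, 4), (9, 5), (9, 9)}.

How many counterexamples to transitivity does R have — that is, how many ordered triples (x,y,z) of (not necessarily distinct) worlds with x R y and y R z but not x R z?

32

Enumerating: (1,3,8), (1,3,9), (1,7,2), (2,3,8), (2,3,9), (2,4,1), (2,7,1), (3,7,1), (3,7,2), (3,8,6), (3,9,1), (3,9,4), … and 20 more.
Total: 32.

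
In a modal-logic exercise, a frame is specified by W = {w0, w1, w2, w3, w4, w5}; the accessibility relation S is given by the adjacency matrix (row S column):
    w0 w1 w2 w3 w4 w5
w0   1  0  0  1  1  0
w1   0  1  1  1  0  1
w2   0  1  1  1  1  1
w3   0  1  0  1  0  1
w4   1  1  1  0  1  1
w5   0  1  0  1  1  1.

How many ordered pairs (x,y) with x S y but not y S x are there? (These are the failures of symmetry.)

Enumerating: (w0,w3), (w2,w3), (w2,w5), (w4,w1).

4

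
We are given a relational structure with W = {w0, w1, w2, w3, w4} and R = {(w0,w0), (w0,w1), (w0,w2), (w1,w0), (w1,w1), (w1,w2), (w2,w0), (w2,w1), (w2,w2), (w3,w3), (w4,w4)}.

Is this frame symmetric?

Yes

Symmetric: yes — every pair in R has its reverse in R.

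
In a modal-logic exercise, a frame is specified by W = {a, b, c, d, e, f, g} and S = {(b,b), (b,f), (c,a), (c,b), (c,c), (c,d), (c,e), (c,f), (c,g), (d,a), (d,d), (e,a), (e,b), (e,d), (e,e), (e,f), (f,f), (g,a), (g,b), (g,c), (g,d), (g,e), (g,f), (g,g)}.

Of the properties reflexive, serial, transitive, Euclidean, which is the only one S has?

Reflexive: no — a is not related to itself.
Serial: no — a has no S-successor.
Transitive: yes — every two-step S-path is closed by a direct edge.
Euclidean: no — c S a and c S b, but not a S b.
Only transitive holds.

transitive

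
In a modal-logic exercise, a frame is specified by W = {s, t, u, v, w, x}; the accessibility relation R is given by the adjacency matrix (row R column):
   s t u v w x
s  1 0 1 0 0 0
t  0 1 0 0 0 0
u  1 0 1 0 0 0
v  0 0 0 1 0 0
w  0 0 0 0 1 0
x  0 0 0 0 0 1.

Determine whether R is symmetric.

Symmetric: yes — every pair in R has its reverse in R.

Yes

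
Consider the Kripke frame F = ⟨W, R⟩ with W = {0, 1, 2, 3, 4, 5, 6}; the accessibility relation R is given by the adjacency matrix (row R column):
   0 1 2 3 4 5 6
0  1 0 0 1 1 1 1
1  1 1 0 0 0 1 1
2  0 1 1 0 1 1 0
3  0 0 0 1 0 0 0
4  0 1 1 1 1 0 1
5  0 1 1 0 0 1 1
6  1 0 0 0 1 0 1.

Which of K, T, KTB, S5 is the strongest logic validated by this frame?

Reflexive (axiom T): yes — every world is R-related to itself.
Symmetric (axiom B): no — 0 R 3 but not 3 R 0.
Euclidean (axiom 5): no — 0 R 3 and 0 R 4, but not 3 R 4.
So F validates K, T; KTB would additionally require R to be symmetric. The strongest is T.

T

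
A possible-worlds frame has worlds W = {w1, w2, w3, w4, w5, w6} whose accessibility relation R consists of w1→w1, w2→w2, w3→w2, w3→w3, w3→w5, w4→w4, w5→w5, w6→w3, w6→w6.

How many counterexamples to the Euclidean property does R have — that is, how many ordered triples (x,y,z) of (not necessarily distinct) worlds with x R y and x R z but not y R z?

Enumerating: (w3,w2,w3), (w3,w2,w5), (w3,w5,w2), (w3,w5,w3), (w6,w3,w6).

5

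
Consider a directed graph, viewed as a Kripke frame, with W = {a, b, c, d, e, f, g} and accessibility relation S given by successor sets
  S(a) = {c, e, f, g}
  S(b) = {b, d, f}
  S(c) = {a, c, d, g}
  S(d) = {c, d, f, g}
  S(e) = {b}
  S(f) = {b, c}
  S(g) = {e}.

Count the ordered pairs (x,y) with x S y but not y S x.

10

Enumerating: (a,e), (a,f), (a,g), (b,d), (c,g), (d,f), (d,g), (e,b), (f,c), (g,e).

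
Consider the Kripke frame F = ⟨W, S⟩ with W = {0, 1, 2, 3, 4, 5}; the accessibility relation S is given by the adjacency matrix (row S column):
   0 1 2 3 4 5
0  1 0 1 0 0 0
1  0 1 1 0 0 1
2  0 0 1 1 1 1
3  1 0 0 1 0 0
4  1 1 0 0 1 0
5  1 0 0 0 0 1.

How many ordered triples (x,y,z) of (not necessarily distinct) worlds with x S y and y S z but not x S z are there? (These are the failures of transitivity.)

Enumerating: (0,2,3), (0,2,4), (0,2,5), (1,2,3), (1,2,4), (1,5,0), (2,3,0), (2,4,0), (2,4,1), (2,5,0), (3,0,2), (4,0,2), (4,1,2), (4,1,5), (5,0,2).

15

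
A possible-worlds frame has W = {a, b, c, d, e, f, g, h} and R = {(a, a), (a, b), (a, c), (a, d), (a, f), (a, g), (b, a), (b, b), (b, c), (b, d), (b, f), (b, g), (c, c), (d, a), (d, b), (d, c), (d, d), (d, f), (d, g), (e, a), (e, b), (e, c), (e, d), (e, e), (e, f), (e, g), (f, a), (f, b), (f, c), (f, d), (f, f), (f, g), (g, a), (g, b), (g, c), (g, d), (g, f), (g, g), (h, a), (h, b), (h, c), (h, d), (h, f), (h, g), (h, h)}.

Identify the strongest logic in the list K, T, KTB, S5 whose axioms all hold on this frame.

T

Reflexive (axiom T): yes — every world is R-related to itself.
Symmetric (axiom B): no — a R c but not c R a.
Euclidean (axiom 5): no — a R c and a R b, but not c R b.
So F validates K, T; KTB would additionally require R to be symmetric. The strongest is T.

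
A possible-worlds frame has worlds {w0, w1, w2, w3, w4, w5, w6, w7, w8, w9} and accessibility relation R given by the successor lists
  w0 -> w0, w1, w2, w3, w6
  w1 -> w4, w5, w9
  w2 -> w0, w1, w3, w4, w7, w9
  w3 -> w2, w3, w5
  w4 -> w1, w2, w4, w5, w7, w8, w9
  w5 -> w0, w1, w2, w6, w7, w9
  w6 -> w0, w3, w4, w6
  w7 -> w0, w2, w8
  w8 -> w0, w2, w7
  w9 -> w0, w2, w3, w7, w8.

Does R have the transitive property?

Transitive: no — w0 R w1 and w1 R w4, but not w0 R w4.

No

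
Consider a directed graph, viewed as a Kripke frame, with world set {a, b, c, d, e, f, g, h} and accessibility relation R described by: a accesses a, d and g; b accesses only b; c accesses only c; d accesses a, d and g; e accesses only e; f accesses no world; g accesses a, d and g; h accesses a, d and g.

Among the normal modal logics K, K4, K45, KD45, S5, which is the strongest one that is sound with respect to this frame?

K45

Transitive (axiom 4): yes — every two-step R-path is closed by a direct edge.
Euclidean (axiom 5): yes — any two successors of a common world are R-related.
Serial (axiom D): no — f has no R-successor.
Reflexive (axiom T): no — f is not related to itself.
So F validates K, K4, K45; KD45 would additionally require R to be serial. The strongest is K45.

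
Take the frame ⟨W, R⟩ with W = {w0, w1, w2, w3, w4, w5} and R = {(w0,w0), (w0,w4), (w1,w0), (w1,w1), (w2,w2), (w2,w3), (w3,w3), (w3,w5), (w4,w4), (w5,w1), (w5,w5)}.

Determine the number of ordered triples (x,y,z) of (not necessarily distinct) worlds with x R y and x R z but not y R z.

5

Enumerating: (w0,w4,w0), (w1,w0,w1), (w2,w3,w2), (w3,w5,w3), (w5,w1,w5).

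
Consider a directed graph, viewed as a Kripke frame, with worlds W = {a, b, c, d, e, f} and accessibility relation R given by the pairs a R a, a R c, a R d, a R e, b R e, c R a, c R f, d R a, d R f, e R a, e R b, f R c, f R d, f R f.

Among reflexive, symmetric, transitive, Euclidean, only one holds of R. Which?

symmetric

Reflexive: no — b is not related to itself.
Symmetric: yes — every pair in R has its reverse in R.
Transitive: no — a R c and c R f, but not a R f.
Euclidean: no — a R c and a R d, but not c R d.
Only symmetric holds.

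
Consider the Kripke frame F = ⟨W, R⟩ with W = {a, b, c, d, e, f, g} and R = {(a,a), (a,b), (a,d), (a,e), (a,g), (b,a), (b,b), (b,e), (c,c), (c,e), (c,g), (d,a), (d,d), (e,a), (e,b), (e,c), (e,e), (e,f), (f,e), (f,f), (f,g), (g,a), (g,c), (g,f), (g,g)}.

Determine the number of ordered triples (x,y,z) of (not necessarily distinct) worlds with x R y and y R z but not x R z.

Enumerating: (a,e,c), (a,e,f), (a,g,c), (a,g,f), (b,a,d), (b,a,g), (b,e,c), (b,e,f), (c,e,a), (c,e,b), (c,e,f), (c,g,a), … and 18 more.
Total: 30.

30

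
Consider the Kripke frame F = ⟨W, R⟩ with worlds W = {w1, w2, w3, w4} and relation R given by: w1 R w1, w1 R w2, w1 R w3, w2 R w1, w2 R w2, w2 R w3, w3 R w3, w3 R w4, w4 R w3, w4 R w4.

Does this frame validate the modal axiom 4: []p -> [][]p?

No

Axiom 4 corresponds to the accessibility relation being transitive.
Transitive: no — w1 R w3 and w3 R w4, but not w1 R w4.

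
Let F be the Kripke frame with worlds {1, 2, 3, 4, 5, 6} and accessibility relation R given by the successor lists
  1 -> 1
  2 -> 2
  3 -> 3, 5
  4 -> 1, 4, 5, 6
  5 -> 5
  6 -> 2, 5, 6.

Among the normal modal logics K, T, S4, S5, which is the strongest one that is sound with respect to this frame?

Reflexive (axiom T): yes — every world is R-related to itself.
Transitive (axiom 4): no — 4 R 6 and 6 R 2, but not 4 R 2.
Euclidean (axiom 5): no — 4 R 1 and 4 R 5, but not 1 R 5.
So F validates K, T; S4 would additionally require R to be transitive. The strongest is T.

T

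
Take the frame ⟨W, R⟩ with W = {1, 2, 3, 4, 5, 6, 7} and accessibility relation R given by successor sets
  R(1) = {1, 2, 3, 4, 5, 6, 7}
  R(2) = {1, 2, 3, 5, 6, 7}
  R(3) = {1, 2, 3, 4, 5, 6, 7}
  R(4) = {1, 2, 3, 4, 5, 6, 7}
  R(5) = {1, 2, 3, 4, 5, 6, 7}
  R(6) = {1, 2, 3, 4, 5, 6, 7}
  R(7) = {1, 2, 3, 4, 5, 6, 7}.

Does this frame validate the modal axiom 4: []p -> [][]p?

By correspondence theory, 4 is valid on a frame iff R is transitive.
Transitive: no — 2 R 1 and 1 R 4, but not 2 R 4.

No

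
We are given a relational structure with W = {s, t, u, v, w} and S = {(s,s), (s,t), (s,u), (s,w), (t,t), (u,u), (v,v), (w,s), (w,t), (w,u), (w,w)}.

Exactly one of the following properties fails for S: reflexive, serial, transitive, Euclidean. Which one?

Euclidean

Reflexive: yes — every world is S-related to itself.
Serial: yes — every world has a successor (e.g. s S s).
Transitive: yes — every two-step S-path is closed by a direct edge.
Euclidean: no — s S t and s S u, but not t S u.
Only Euclidean fails.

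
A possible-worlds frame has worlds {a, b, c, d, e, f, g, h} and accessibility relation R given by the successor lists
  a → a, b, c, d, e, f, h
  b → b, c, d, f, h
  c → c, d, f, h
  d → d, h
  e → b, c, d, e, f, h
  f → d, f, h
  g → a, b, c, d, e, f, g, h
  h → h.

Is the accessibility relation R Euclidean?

No

Euclidean: no — a R b and a R e, but not b R e.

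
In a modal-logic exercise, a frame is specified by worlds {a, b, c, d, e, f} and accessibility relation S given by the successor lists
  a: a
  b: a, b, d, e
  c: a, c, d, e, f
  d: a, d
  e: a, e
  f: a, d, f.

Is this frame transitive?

Transitive: yes — every two-step S-path is closed by a direct edge.

Yes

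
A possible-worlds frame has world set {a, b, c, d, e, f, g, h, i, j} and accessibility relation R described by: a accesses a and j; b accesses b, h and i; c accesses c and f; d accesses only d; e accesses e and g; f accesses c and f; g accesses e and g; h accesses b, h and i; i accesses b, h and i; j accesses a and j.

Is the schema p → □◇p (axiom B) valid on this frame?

The schema B characterises exactly the symmetric frames.
Symmetric: yes — every pair in R has its reverse in R.

Yes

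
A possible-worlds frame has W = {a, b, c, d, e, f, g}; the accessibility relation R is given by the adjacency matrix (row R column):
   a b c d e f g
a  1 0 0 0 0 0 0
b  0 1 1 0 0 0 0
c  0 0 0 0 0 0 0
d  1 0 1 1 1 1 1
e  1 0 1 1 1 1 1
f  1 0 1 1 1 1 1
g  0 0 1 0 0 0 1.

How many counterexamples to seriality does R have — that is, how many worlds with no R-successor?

Enumerating: c.

1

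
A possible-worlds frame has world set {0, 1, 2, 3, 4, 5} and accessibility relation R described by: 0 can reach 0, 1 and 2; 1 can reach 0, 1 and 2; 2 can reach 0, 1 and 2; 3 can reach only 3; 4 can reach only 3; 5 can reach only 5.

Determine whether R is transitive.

Transitive: yes — every two-step R-path is closed by a direct edge.

Yes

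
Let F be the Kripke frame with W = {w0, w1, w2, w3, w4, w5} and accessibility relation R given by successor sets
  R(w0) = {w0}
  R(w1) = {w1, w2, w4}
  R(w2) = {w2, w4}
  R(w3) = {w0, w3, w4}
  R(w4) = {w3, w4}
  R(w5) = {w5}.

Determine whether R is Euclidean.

Euclidean: no — w1 R w4 and w1 R w2, but not w4 R w2.

No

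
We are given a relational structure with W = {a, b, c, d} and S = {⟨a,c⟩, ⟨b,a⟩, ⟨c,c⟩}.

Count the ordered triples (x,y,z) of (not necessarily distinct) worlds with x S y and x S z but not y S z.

1

Enumerating: (b,a,a).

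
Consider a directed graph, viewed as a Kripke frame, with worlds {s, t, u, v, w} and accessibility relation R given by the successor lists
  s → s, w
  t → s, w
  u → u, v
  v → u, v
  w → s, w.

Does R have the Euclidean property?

Yes

Euclidean: yes — any two successors of a common world are R-related.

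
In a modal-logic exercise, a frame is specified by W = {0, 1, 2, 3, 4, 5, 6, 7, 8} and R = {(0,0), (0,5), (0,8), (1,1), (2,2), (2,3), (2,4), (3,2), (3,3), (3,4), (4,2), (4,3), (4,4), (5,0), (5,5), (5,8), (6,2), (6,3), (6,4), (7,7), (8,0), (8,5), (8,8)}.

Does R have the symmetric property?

No

Symmetric: no — 6 R 2 but not 2 R 6.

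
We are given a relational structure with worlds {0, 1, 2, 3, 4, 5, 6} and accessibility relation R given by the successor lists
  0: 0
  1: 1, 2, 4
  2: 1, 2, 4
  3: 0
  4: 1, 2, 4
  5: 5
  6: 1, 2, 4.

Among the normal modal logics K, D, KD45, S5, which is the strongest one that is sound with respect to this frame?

KD45

Serial (axiom D): yes — every world has a successor (e.g. 0 R 0).
Euclidean (axiom 5): yes — any two successors of a common world are R-related.
Transitive (axiom 4): yes — every two-step R-path is closed by a direct edge.
Reflexive (axiom T): no — 3 is not related to itself.
So F validates K, D, KD45; S5 would additionally require R to be reflexive. The strongest is KD45.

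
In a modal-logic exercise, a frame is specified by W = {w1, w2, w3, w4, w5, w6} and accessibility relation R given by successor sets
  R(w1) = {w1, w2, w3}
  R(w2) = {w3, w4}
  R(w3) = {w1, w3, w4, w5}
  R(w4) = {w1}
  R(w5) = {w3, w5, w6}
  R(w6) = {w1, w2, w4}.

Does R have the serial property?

Serial: yes — every world has a successor (e.g. w1 R w1).

Yes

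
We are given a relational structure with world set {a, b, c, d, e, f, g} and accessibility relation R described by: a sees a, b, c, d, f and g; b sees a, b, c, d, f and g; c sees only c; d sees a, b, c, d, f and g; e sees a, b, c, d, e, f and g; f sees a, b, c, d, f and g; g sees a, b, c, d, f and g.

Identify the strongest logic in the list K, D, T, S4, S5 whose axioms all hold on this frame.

Serial (axiom D): yes — every world has a successor (e.g. a R a).
Reflexive (axiom T): yes — every world is R-related to itself.
Transitive (axiom 4): yes — every two-step R-path is closed by a direct edge.
Euclidean (axiom 5): no — a R c and a R b, but not c R b.
So F validates K, D, T, S4; S5 would additionally require R to be Euclidean. The strongest is S4.

S4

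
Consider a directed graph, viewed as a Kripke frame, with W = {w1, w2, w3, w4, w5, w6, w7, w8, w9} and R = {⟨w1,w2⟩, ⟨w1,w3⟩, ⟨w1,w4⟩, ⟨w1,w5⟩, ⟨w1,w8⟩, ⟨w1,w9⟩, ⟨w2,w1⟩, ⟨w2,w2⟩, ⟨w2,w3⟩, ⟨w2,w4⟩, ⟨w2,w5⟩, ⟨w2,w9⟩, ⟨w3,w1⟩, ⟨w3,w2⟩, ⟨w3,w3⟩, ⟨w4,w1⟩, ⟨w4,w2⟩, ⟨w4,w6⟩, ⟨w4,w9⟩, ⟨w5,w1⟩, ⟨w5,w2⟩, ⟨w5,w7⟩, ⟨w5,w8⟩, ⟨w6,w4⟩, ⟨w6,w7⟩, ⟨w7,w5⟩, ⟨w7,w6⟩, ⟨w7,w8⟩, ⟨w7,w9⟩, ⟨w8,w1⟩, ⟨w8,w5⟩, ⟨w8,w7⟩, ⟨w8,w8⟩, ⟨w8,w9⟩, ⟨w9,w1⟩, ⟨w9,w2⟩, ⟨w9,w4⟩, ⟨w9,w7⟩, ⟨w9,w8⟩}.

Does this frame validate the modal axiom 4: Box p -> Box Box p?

No

By correspondence theory, 4 is valid on a frame iff R is transitive.
Transitive: no — w1 R w4 and w4 R w6, but not w1 R w6.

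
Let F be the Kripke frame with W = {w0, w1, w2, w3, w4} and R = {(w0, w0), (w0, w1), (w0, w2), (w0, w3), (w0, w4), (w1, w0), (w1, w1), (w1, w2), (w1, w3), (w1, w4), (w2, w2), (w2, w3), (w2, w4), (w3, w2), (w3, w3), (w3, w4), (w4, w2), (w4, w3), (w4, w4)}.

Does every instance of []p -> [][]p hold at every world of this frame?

Yes

By correspondence theory, 4 is valid on a frame iff R is transitive.
Transitive: yes — every two-step R-path is closed by a direct edge.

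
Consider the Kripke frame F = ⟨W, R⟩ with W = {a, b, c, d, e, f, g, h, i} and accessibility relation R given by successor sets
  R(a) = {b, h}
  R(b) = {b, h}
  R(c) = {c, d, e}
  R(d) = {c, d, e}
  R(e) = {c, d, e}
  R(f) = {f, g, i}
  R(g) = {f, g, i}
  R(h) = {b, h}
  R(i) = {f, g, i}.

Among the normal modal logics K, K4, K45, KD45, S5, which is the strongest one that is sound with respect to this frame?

KD45

Transitive (axiom 4): yes — every two-step R-path is closed by a direct edge.
Euclidean (axiom 5): yes — any two successors of a common world are R-related.
Serial (axiom D): yes — every world has a successor (e.g. a R b).
Reflexive (axiom T): no — a is not related to itself.
So F validates K, K4, K45, KD45; S5 would additionally require R to be reflexive. The strongest is KD45.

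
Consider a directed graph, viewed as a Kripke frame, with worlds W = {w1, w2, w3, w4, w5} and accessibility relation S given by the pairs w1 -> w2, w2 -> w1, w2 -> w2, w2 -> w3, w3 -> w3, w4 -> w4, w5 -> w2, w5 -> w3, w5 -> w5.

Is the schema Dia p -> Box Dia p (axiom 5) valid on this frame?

No

The schema 5 characterises exactly the Euclidean frames.
Euclidean: no — w2 S w1 and w2 S w3, but not w1 S w3.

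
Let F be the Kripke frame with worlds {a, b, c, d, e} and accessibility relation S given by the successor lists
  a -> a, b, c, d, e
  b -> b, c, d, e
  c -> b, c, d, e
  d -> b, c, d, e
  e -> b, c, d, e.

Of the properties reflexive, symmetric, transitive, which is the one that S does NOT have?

Reflexive: yes — every world is S-related to itself.
Symmetric: no — a S b but not b S a.
Transitive: yes — every two-step S-path is closed by a direct edge.
Only symmetric fails.

symmetric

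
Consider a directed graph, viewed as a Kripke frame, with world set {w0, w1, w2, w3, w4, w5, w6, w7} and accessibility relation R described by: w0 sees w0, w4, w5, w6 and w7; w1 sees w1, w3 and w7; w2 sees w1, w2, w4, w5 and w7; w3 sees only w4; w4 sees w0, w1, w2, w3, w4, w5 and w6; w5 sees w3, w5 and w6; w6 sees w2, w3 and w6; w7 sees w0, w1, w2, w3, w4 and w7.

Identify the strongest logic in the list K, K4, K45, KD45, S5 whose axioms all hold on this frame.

Transitive (axiom 4): no — w0 R w4 and w4 R w1, but not w0 R w1.
Euclidean (axiom 5): no — w0 R w4 and w0 R w7, but not w4 R w7.
Serial (axiom D): yes — every world has a successor (e.g. w0 R w0).
Reflexive (axiom T): no — w3 is not related to itself.
So F validates K; K4 would additionally require R to be transitive. The strongest is K.

K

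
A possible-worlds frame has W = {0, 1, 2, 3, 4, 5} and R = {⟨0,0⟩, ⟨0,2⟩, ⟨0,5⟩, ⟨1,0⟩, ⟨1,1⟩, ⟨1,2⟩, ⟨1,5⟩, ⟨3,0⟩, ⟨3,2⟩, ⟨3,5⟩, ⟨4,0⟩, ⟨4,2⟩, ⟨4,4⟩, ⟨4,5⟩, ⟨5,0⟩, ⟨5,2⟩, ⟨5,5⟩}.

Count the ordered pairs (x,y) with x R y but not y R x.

11

Enumerating: (0,2), (1,0), (1,2), (1,5), (3,0), (3,2), (3,5), (4,0), (4,2), (4,5), (5,2).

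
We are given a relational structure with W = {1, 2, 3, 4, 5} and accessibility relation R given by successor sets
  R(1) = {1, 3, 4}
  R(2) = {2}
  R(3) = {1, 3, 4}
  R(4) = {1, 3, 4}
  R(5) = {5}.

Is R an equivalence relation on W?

Yes

Reflexive: yes — every world is R-related to itself.
Symmetric: yes — every pair in R has its reverse in R.
Transitive: yes — every two-step R-path is closed by a direct edge.
So R is an equivalence relation.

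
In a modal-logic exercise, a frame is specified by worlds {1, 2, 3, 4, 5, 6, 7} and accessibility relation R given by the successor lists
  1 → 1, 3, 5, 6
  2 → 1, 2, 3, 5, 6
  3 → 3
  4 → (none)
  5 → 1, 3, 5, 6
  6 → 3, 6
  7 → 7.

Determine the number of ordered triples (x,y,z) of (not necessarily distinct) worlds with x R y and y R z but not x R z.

0

R is transitive; there are no such tuples.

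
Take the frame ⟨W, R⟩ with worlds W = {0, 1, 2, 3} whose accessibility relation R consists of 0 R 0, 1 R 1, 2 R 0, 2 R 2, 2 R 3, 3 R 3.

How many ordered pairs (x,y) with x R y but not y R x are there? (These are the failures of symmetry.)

2

Enumerating: (2,0), (2,3).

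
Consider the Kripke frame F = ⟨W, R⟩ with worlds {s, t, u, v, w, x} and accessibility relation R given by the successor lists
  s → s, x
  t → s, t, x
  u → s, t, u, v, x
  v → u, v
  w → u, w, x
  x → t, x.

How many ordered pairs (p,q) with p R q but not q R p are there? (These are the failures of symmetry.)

7

Enumerating: (s,x), (t,s), (u,s), (u,t), (u,x), (w,u), (w,x).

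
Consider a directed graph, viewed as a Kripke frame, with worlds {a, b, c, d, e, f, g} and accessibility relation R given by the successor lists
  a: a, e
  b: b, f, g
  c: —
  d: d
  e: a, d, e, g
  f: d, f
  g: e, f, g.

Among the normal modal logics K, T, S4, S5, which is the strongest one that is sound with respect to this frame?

K

Reflexive (axiom T): no — c is not related to itself.
Transitive (axiom 4): no — a R e and e R d, but not a R d.
Euclidean (axiom 5): no — b R f and b R g, but not f R g.
So F validates K; T would additionally require R to be reflexive. The strongest is K.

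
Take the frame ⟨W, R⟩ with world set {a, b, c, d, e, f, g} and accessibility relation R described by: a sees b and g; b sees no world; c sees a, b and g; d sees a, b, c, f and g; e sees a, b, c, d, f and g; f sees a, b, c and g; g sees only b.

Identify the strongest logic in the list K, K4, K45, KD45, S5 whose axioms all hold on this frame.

Transitive (axiom 4): yes — every two-step R-path is closed by a direct edge.
Euclidean (axiom 5): no — a R b and a R g, but not b R g.
Serial (axiom D): no — b has no R-successor.
Reflexive (axiom T): no — a is not related to itself.
So F validates K, K4; K45 would additionally require R to be Euclidean. The strongest is K4.

K4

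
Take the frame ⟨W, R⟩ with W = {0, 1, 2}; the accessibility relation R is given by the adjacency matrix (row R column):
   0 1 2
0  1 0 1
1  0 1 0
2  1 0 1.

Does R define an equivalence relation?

Yes

Reflexive: yes — every world is R-related to itself.
Symmetric: yes — every pair in R has its reverse in R.
Transitive: yes — every two-step R-path is closed by a direct edge.
So R is an equivalence relation.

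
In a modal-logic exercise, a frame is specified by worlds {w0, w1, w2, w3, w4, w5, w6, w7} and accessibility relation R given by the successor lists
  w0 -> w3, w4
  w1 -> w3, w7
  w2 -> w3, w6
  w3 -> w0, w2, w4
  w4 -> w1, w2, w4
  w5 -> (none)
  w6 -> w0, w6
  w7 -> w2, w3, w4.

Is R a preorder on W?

No

Reflexive: no — w0 is not related to itself.
Transitive: no — w0 R w3 and w3 R w2, but not w0 R w2.
So R is not a preorder.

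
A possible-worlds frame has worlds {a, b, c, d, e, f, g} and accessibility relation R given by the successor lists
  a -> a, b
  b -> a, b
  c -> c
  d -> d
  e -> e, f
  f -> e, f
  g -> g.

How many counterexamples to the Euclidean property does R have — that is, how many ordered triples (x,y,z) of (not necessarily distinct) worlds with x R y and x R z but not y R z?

R is Euclidean; there are no such tuples.

0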